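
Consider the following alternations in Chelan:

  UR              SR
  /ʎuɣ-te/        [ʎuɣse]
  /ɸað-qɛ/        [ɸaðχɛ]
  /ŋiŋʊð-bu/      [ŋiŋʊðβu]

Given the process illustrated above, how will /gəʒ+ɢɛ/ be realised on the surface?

[gəʒʁɛ]

The data show progressive manner assimilation: /t/ → [s] after /ɣ/; /q/ → [χ] after /ð/; /b/ → [β] after /ð/. In each pair only manner changes, matching the preceding consonant, while place and voice stay constant.
/ɢ/ is a voiced uvular stop. The preceding trigger /ʒ/ is a fricative, so /ɢ/ must become a fricative as well.
The voiced uvular fricative is [ʁ], so /ɢ/ → [ʁ].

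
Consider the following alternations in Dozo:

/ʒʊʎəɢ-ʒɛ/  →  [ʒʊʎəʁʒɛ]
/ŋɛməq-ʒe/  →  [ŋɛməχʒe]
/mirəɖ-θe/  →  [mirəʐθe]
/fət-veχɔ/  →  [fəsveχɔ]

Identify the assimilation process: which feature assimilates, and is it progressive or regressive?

regressive manner assimilation

Underlying /ɢ/ is realised as [ʁ] next to /ʒ/; /ʒ/ itself does not change.
/ɢ/ is a stop while /ʒ/ is a fricative; the output [ʁ] is a fricative, matching the trigger — so the feature that spreads is manner.
Place and voice are unchanged, so the assimilation is partial, not total.
Checking the remaining alternations: /q/ → [χ] before /ʒ/ (stop → fricative, matching a fricative); /ɖ/ → [ʐ] before /θ/ (stop → fricative, matching a fricative); /t/ → [s] before /v/ (stop → fricative, matching a fricative) — only manner changes, and always toward the following segment.
The trigger is the following segment, so the direction is regressive (anticipatory).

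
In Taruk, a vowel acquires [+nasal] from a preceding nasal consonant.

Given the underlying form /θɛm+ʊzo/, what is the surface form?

/ʊ/ sits next to the nasal /m/ and is therefore nasalised to [ʊ̃].

[θɛmʊ̃zo]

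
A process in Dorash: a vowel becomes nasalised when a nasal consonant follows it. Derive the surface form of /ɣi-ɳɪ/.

The vowel /i/ is adjacent to the following nasal /ɳ/, so it acquires [+nasal] and surfaces as [ĩ].

[ɣĩɳɪ]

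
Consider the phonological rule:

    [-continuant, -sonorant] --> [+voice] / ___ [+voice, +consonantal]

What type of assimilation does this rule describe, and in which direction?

The target ([-continuant, -sonorant], stops) acquires [+voice] next to a voiced consonant ([+voice, +consonantal]) — it takes on the voicing of its neighbour, so the feature that spreads is voicing.
Since the environment is written after the underscore, the trigger follows the target; the direction is regressive.

regressive voicing assimilation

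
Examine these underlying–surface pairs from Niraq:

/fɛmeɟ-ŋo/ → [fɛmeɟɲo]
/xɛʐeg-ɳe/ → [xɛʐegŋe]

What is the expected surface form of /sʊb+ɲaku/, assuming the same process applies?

[sʊbmaku]

The data show progressive place assimilation: /ŋ/ → [ɲ] after /ɟ/; /ɳ/ → [ŋ] after /g/. In each pair only place changes, matching the preceding consonant, while manner and voice stay constant.
The rule targets /ɲ/ (voiced palatal nasal), which sits after the trigger /b/ (bilabial).
Changing only its place to bilabial gives [m] — the voiced bilabial nasal.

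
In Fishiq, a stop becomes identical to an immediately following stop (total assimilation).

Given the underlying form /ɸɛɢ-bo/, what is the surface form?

[ɸɛbbo]

/ɢ/ is the segment targeted by the rule; it sits immediately before /b/, so it assimilates completely and surfaces as [b].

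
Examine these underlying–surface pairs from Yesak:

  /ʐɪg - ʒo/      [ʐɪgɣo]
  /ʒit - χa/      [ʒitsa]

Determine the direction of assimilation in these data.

Underlying /ʒ/ is realised as [ɣ] next to /g/; /g/ itself does not change.
The change postalveolar → velar matches the place of the preceding /g/, identifying this as place assimilation.
Checking the remaining alternation: /χ/ → [s] after /t/ (uvular → alveolar, matching alveolar) — only place changes, and always toward the preceding segment.
Since the segment that changes follows the conditioning segment, the assimilation is progressive.

progressive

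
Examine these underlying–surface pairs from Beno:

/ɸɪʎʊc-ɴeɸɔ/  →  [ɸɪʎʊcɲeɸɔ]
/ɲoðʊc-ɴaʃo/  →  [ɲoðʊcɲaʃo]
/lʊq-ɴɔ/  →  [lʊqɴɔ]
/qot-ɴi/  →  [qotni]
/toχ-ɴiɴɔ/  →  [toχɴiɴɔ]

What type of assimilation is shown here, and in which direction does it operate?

The segment that alternates is /ɴ/, which surfaces as [ɲ] when adjacent to /c/.
The change uvular → palatal matches the place of the preceding /c/, identifying this as place assimilation.
Manner and voice are unchanged, so the assimilation is partial, not total.
The same holds elsewhere in the data: /ɴ/ → [n] after /t/ (uvular → alveolar, matching alveolar) — only place changes, and always toward the preceding segment.
No alternation appears in [lʊqɴɔ], [toχɴiɴɔ]: there the adjacent consonants already agree in place (/ɴ/ and /q/ are both uvular; /ɴ/ and /χ/ are both uvular), so these forms are consistent with the same rule.
Since the segment that changes follows the conditioning segment, the assimilation is progressive.

progressive place assimilation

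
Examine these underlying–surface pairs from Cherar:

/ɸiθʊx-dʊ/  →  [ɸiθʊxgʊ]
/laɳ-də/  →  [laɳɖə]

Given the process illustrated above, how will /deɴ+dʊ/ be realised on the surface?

The data show progressive place assimilation: /d/ → [g] after /x/; /d/ → [ɖ] after /ɳ/. In each pair only place changes, matching the preceding consonant, while manner and voice stay constant.
/d/ is a voiced alveolar stop. The preceding trigger /ɴ/ is uvular, so /d/ must become uvular as well.
Changing only its place to uvular gives [ɢ] — the voiced uvular stop.

[deɴɢʊ]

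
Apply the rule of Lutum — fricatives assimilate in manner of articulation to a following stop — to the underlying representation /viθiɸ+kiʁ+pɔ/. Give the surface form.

[viθipkiɢpɔ]

/ɸ/ is a voiceless bilabial fricative. The following trigger /k/ is a stop, so /ɸ/ must become a stop as well.
Changing only its manner to stop gives [p] — the voiceless bilabial stop.
The same rule applies at the second boundary: /ʁ/ → [ɢ] next to /p/.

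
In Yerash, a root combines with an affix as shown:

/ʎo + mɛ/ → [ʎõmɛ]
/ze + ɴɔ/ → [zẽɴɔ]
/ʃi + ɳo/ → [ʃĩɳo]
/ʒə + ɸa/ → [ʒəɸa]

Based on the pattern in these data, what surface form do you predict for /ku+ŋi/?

[kũŋi]

The data show regressive nasality assimilation (vowel nasalisation): /o/ → [õ] before /m/; /e/ → [ẽ] before /ɴ/; /i/ → [ĩ] before /ɳ/ — a vowel is nasalised by an immediately following nasal consonant.
No change occurs in [ʒəɸa] because the vowel at the boundary is adjacent to an oral consonant, not a nasal (/ə/ next to /ɸ/).
The vowel /u/ is adjacent to the following nasal /ŋ/, so it acquires [+nasal] and surfaces as [ũ].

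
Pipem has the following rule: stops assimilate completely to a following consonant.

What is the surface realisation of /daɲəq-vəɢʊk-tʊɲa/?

[daɲəvvəɢʊttʊɲa]

/q/ is the segment targeted by the rule; it sits immediately before /v/, so it assimilates completely and surfaces as [v].
At the second juncture, /k/ likewise becomes [t] adjacent to /t/.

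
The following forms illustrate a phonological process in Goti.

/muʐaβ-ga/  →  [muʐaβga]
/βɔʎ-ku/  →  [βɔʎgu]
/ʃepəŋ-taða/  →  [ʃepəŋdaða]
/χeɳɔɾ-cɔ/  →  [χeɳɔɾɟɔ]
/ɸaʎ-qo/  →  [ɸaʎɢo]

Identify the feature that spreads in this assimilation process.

Comparing underlying and surface forms, /k/ → [g] is the alternation; the neighbouring /ʎ/ is constant.
/k/ is voiceless while /ʎ/ is voiced; the output [g] is voiced, matching the trigger — so the feature that spreads is voicing.
Checking the remaining alternations: /t/ → [d] after /ŋ/ (voiceless → voiced, matching voiced); /c/ → [ɟ] after /ɾ/ (voiceless → voiced, matching voiced); /q/ → [ɢ] after /ʎ/ (voiceless → voiced, matching voiced) — only voicing changes, and always toward the preceding segment.
Nothing changes in [muʐaβga]: there the adjacent consonants already agree in voicing (/g/ and /β/ are both voiced), so this form is consistent with the same rule.

voicing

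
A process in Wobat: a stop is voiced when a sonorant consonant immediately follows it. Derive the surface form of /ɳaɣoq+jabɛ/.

[ɳaɣoɢjabɛ]

/q/ is a voiceless uvular stop. The following trigger /j/ is voiced, so /q/ must become voiced as well.
A voiced uvular stop is [ɢ], so the surface segment is [ɢ].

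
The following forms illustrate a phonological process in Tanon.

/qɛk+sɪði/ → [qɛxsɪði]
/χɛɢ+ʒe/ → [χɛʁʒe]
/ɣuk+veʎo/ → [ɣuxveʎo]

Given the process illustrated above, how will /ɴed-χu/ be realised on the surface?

The data show regressive manner assimilation: /k/ → [x] before /s/; /ɢ/ → [ʁ] before /ʒ/; /k/ → [x] before /v/. In each pair only manner changes, matching the following consonant, while place and voice stay constant.
The rule targets /d/ (voiced alveolar stop), which sits before the trigger /χ/ (fricative).
The voiced alveolar fricative is [z], so /d/ → [z].

[ɴezχu]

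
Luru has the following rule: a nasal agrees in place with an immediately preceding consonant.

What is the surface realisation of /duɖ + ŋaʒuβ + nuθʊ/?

The rule targets /ŋ/ (voiced velar nasal), which sits after the trigger /ɖ/ (retroflex).
A voiced retroflex nasal is [ɳ], so the surface segment is [ɳ].
At the second juncture, /n/ likewise becomes [m] adjacent to /β/.

[duɖɳaʒuβmuθʊ]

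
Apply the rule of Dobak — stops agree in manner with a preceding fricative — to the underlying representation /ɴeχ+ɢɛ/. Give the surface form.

[ɴeχʁɛ]

The rule targets /ɢ/ (voiced uvular stop), which sits after the trigger /χ/ (fricative).
The voiced uvular fricative is [ʁ], so /ɢ/ → [ʁ].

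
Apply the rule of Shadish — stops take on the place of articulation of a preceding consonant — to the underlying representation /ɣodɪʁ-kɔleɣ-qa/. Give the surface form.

/k/ is a voiceless velar stop. The preceding trigger /ʁ/ is uvular, so /k/ must become uvular as well.
Changing only its place to uvular gives [q] — the voiceless uvular stop.
The same rule applies at the second boundary: /q/ → [k] next to /ɣ/.

[ɣodɪʁqɔleɣka]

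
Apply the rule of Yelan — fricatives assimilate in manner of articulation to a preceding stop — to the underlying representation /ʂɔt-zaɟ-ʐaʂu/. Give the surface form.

[ʂɔtdaɟɖaʂu]

/z/ is a voiced alveolar fricative. The preceding trigger /t/ is a stop, so /z/ must become a stop as well.
Changing only its manner to stop gives [d] — the voiced alveolar stop.
At the second juncture, /ʐ/ likewise becomes [ɖ] adjacent to /ɟ/.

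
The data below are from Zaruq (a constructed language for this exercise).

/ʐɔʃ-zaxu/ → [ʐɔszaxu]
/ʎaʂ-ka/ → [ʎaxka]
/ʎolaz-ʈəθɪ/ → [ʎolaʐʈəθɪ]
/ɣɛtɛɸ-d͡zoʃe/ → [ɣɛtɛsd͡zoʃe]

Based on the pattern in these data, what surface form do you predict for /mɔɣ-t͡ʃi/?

The data show regressive place assimilation: /ʃ/ → [s] before /z/; /ʂ/ → [x] before /k/; /z/ → [ʐ] before /ʈ/; /ɸ/ → [s] before /d͡z/. In each pair only place changes, matching the following consonant, while manner and voice stay constant.
The rule targets /ɣ/ (voiced velar fricative), which sits before the trigger /t͡ʃ/ (postalveolar).
A voiced postalveolar fricative is [ʒ], so the surface segment is [ʒ].

[mɔʒt͡ʃi]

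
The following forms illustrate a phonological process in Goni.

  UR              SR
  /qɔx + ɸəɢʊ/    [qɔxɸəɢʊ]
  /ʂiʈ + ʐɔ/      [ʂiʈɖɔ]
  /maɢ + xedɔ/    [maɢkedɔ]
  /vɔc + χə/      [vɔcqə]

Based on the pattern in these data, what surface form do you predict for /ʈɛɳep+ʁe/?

[ʈɛɳepɢe]

The data show progressive manner assimilation: /ʐ/ → [ɖ] after /ʈ/; /x/ → [k] after /ɢ/; /χ/ → [q] after /c/. In each pair only manner changes, matching the preceding consonant, while place and voice stay constant.
No alternation appears in [qɔxɸəɢʊ]: there the adjacent consonants already agree in manner (/ɸ/ and /x/ are both fricatives), so this form is consistent with the same rule.
The rule targets /ʁ/ (voiced uvular fricative), which sits after the trigger /p/ (stop).
Changing only its manner to stop gives [ɢ] — the voiced uvular stop.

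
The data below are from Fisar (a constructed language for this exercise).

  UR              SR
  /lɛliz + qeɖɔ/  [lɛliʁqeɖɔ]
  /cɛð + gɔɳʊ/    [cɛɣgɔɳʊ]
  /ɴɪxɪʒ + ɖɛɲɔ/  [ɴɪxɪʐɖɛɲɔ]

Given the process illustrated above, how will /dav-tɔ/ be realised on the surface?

The data show regressive place assimilation: /z/ → [ʁ] before /q/; /ð/ → [ɣ] before /g/; /ʒ/ → [ʐ] before /ɖ/. In each pair only place changes, matching the following consonant, while manner and voice stay constant.
The rule targets /v/ (voiced labiodental fricative), which sits before the trigger /t/ (alveolar).
The voiced alveolar fricative is [z], so /v/ → [z].

[daztɔ]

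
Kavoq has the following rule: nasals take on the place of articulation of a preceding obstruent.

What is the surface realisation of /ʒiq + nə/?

The rule targets /n/ (voiced alveolar nasal), which sits after the trigger /q/ (uvular).
The voiced uvular nasal is [ɴ], so /n/ → [ɴ].

[ʒiqɴə]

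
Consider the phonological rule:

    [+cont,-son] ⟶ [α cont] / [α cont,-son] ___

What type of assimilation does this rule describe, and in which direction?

The rule copies [cont] (continuancy) from the environment onto the target fricatives; since [±cont] encodes the stop/fricative manner contrast, the assimilating dimension is manner.
Since the environment is written before the underscore, the trigger precedes the target; the direction is progressive.

progressive manner assimilation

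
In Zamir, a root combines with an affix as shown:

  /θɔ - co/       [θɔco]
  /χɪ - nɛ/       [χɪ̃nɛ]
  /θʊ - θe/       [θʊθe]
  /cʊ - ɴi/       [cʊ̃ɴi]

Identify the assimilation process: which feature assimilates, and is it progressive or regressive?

regressive nasality assimilation (vowel nasalisation)

The vowel /ɪ/ surfaces as nasalised [ɪ̃] next to the following nasal /n/ — it has acquired the [+nasal] feature of its neighbour.
The other form shows the same pattern: /ʊ/ → [ʊ̃] before /ɴ/ — each time a vowel is nasalised next to a following nasal.
No change occurs in [θɔco], [θʊθe] because the vowel at the boundary is adjacent to an oral consonant, not a nasal (/ɔ/ next to /c/; /ʊ/ next to /θ/).
Because the conditioning nasal is to the right of the vowel that changes, the process is regressive (anticipatory).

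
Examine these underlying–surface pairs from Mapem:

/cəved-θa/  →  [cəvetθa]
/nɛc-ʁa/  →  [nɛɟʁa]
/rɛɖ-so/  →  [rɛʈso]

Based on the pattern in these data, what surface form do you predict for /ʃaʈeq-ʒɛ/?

[ʃaʈeɢʒɛ]

The data show regressive voicing assimilation: /d/ → [t] before /θ/; /c/ → [ɟ] before /ʁ/; /ɖ/ → [ʈ] before /s/. In each pair only voicing changes, matching the following consonant, while place and manner stay constant.
The rule targets /q/ (voiceless uvular stop), which sits before the trigger /ʒ/ (voiced).
Changing only its voicing to voiced gives [ɢ] — the voiced uvular stop.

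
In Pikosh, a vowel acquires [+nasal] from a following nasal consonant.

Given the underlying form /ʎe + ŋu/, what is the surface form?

[ʎẽŋu]

/e/ sits next to the nasal /ŋ/ and is therefore nasalised to [ẽ].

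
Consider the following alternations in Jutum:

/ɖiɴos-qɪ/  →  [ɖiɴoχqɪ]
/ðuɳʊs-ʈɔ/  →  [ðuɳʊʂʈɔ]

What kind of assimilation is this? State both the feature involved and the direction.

Comparing underlying and surface forms, /s/ → [χ] is the alternation; the neighbouring /q/ is constant.
The change alveolar → uvular matches the place of the following /q/, identifying this as place assimilation.
Manner and voice are unchanged, so the assimilation is partial, not total.
The other alternating form patterns the same way: /s/ → [ʂ] before /ʈ/ (alveolar → retroflex, matching retroflex) — only place changes, and always toward the following segment.
The trigger is the following segment, so the direction is regressive (anticipatory).

regressive place assimilation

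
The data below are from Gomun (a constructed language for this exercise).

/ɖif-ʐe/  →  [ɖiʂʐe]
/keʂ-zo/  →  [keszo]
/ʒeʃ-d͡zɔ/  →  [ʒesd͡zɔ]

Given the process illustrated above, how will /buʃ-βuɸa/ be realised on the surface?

[buɸβuɸa]

The data show regressive place assimilation: /f/ → [ʂ] before /ʐ/; /ʂ/ → [s] before /z/; /ʃ/ → [s] before /d͡z/. In each pair only place changes, matching the following consonant, while manner and voice stay constant.
/ʃ/ is a voiceless postalveolar fricative. The following trigger /β/ is bilabial, so /ʃ/ must become bilabial as well.
The voiceless bilabial fricative is [ɸ], so /ʃ/ → [ɸ].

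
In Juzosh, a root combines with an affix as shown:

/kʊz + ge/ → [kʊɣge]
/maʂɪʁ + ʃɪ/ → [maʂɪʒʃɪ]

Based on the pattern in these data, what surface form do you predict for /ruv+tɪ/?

[ruztɪ]

The data show regressive place assimilation: /z/ → [ɣ] before /g/; /ʁ/ → [ʒ] before /ʃ/. In each pair only place changes, matching the following consonant, while manner and voice stay constant.
/v/ is a voiced labiodental fricative. The following trigger /t/ is alveolar, so /v/ must become alveolar as well.
The voiced alveolar fricative is [z], so /v/ → [z].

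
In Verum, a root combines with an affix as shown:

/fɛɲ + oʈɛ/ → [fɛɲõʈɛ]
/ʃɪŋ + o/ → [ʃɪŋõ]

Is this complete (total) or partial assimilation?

partial assimilation

The vowel /o/ surfaces as nasalised [õ] next to the preceding nasal /ɲ/ — it has acquired the [+nasal] feature of its neighbour.
Likewise in the remaining data: /o/ → [õ] after /ŋ/ — each time a vowel is nasalised next to a preceding nasal.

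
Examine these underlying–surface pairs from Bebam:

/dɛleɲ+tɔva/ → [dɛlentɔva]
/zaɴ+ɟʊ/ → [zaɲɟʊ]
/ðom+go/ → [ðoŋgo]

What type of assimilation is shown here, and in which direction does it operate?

Comparing underlying and surface forms, /ɲ/ → [n] is the alternation; the neighbouring /t/ is constant.
The change palatal → alveolar matches the place of the following /t/, identifying this as place assimilation.
Manner and voice are unchanged, so the assimilation is partial, not total.
The other alternating forms pattern the same way: /ɴ/ → [ɲ] before /ɟ/ (uvular → palatal, matching palatal); /m/ → [ŋ] before /g/ (bilabial → velar, matching velar) — only place changes, and always toward the following segment.
Since the segment that changes precedes the conditioning segment, the assimilation is regressive.

regressive place assimilation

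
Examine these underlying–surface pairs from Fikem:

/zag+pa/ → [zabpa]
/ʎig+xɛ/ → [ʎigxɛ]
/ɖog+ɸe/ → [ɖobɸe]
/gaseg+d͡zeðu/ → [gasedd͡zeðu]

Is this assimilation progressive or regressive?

Underlying /g/ is realised as [b] next to /p/; /p/ itself does not change.
/g/ is velar while /p/ is bilabial; the output [b] is bilabial, matching the trigger — so the feature that spreads is place.
The other alternating forms pattern the same way: /g/ → [b] before /ɸ/ (velar → bilabial, matching bilabial); /g/ → [d] before /d͡z/ (velar → alveolar, matching alveolar) — only place changes, and always toward the following segment.
No alternation appears in [ʎigxɛ]: there the adjacent consonants already agree in place (/g/ and /x/ are both velar), so this form is consistent with the same rule.
Since the segment that changes precedes the conditioning segment, the assimilation is regressive.

regressive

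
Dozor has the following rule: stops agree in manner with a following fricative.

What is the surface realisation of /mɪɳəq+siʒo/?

[mɪɳəχsiʒo]

The rule targets /q/ (voiceless uvular stop), which sits before the trigger /s/ (fricative).
The voiceless uvular fricative is [χ], so /q/ → [χ].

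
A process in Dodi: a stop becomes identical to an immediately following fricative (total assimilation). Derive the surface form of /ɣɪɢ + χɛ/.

/ɢ/ is the segment targeted by the rule; it sits immediately before /χ/, so it assimilates completely and surfaces as [χ].

[ɣɪχχɛ]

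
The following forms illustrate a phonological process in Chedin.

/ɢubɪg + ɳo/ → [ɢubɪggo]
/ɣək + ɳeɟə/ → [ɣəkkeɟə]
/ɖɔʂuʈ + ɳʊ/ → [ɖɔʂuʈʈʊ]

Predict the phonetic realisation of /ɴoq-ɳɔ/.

The data show progressive total assimilation (/ɳ/ → [g] after /g/; /ɳ/ → [k] after /k/; /ɳ/ → [ʈ] after /ʈ/): in every case the target segment becomes identical to its preceding neighbour, copying more than a single feature.
/ɳ/ is the segment targeted by the rule; it sits immediately after /q/, so it assimilates completely and surfaces as [q].

[ɴoqqɔ]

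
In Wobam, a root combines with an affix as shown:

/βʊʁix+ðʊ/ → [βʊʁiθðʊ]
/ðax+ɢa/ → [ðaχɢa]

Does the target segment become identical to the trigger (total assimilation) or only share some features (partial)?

Comparing underlying and surface forms, /x/ → [θ] is the alternation; the neighbouring /ð/ is constant.
The change velar → dental matches the place of the following /ð/, identifying this as place assimilation.
Manner and voice are unchanged, so the assimilation is partial, not total.
The same holds elsewhere in the data: /x/ → [χ] before /ɢ/ (velar → uvular, matching uvular) — only place changes, and always toward the following segment.

partial assimilation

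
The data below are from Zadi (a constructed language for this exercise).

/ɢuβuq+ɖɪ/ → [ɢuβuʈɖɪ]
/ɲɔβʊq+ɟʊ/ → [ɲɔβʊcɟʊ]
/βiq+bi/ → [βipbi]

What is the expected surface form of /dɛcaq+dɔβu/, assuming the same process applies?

[dɛcatdɔβu]

The data show regressive place assimilation: /q/ → [ʈ] before /ɖ/; /q/ → [c] before /ɟ/; /q/ → [p] before /b/. In each pair only place changes, matching the following consonant, while manner and voice stay constant.
The rule targets /q/ (voiceless uvular stop), which sits before the trigger /d/ (alveolar).
Changing only its place to alveolar gives [t] — the voiceless alveolar stop.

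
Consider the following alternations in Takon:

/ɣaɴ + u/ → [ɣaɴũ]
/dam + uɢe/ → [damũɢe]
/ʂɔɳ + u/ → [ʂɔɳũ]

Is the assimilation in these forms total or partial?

partial assimilation

The vowel /u/ surfaces as nasalised [ũ] next to the preceding nasal /ɴ/ — it has acquired the [+nasal] feature of its neighbour.
The other forms show the same pattern: /u/ → [ũ] after /m/; /u/ → [ũ] after /ɳ/ — each time a vowel is nasalised next to a preceding nasal.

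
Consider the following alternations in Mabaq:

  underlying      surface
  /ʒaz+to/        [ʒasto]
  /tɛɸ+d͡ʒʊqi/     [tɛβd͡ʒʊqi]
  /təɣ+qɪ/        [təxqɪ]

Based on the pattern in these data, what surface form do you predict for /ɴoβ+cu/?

[ɴoɸcu]

The data show regressive voicing assimilation: /z/ → [s] before /t/; /ɸ/ → [β] before /d͡ʒ/; /ɣ/ → [x] before /q/. In each pair only voicing changes, matching the following consonant, while place and manner stay constant.
/β/ is a voiced bilabial fricative. The following trigger /c/ is voiceless, so /β/ must become voiceless as well.
Changing only its voicing to voiceless gives [ɸ] — the voiceless bilabial fricative.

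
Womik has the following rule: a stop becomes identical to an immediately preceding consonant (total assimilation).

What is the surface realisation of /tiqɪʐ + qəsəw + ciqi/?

/q/ is the segment targeted by the rule; it sits immediately after /ʐ/, so it assimilates completely and surfaces as [ʐ].
The same rule applies at the second boundary: /c/ → [w] next to /w/.

[tiqɪʐʐəsəwwiqi]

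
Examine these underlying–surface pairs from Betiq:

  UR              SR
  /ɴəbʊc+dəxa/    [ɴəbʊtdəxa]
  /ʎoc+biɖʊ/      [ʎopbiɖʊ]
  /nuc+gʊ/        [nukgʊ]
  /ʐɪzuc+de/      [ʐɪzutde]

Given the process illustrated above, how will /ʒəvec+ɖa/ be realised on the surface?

[ʒəveʈɖa]

The data show regressive place assimilation: /c/ → [t] before /d/; /c/ → [p] before /b/; /c/ → [k] before /g/. In each pair only place changes, matching the following consonant, while manner and voice stay constant.
/c/ is a voiceless palatal stop. The following trigger /ɖ/ is retroflex, so /c/ must become retroflex as well.
A voiceless retroflex stop is [ʈ], so the surface segment is [ʈ].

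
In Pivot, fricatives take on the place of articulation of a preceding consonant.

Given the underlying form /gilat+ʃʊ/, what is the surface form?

/ʃ/ is a voiceless postalveolar fricative. The preceding trigger /t/ is alveolar, so /ʃ/ must become alveolar as well.
The voiceless alveolar fricative is [s], so /ʃ/ → [s].

[gilatsʊ]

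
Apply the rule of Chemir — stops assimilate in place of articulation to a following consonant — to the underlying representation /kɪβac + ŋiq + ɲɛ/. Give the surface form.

[kɪβakŋicɲɛ]

The rule targets /c/ (voiceless palatal stop), which sits before the trigger /ŋ/ (velar).
The voiceless velar stop is [k], so /c/ → [k].
The same rule applies at the second boundary: /q/ → [c] next to /ɲ/.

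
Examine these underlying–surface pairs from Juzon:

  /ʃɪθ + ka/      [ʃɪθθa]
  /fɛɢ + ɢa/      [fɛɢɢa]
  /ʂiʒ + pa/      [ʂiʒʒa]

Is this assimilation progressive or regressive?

progressive

The segment that alternates is /k/, which surfaces as [θ] when adjacent to /θ/.
The output [θ] is identical to the trigger /θ/ — every feature (place, manner, voicing) has been copied — so this is total assimilation.
The other form behaves the same way: /p/ → [ʒ] after /ʒ/ — in each case the output is a copy of the preceding consonant.
In [fɛɢɢa] the two consonants at the boundary are already identical (/ɢ/ + /ɢ/), so the rule applies vacuously and nothing changes.
The trigger is the preceding segment, so the direction is progressive (perseverative).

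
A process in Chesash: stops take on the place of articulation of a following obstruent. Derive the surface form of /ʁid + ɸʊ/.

The rule targets /d/ (voiced alveolar stop), which sits before the trigger /ɸ/ (bilabial).
A voiced bilabial stop is [b], so the surface segment is [b].

[ʁibɸʊ]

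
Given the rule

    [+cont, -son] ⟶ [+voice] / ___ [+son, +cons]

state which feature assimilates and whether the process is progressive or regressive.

regressive voicing assimilation

The structural change is [+voice], and the conditioning segment [+son, +cons] (a sonorant consonant) is itself voiced, so the target comes to share the voicing of its neighbour — voicing assimilation.
Since the environment is written after the underscore, the trigger follows the target; the direction is regressive.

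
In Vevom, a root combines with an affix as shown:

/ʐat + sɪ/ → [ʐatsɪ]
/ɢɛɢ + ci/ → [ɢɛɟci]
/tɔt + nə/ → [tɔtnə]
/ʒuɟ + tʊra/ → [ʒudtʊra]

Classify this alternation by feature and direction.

regressive place assimilation

Underlying /ɢ/ is realised as [ɟ] next to /c/; /c/ itself does not change.
/ɢ/ is uvular while /c/ is palatal; the output [ɟ] is palatal, matching the trigger — so the feature that spreads is place.
Manner and voice are unchanged, so the assimilation is partial, not total.
Checking the remaining alternation: /ɟ/ → [d] before /t/ (palatal → alveolar, matching alveolar) — only place changes, and always toward the following segment.
No alternation appears in [ʐatsɪ], [tɔtnə]: there the adjacent consonants already agree in place (/t/ and /s/ are both alveolar; /t/ and /n/ are both alveolar), so these forms are consistent with the same rule.
Since the segment that changes precedes the conditioning segment, the assimilation is regressive.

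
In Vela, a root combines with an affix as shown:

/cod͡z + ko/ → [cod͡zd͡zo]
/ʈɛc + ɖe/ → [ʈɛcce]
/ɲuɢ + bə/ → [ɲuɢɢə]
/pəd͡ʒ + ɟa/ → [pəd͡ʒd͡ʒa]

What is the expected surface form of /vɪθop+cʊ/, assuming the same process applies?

[vɪθoppʊ]

The data show progressive total assimilation (/k/ → [d͡z] after /d͡z/; /ɖ/ → [c] after /c/; /b/ → [ɢ] after /ɢ/; /ɟ/ → [d͡ʒ] after /d͡ʒ/): in every case the target segment becomes identical to its preceding neighbour, copying more than a single feature.
/c/ is the segment targeted by the rule; it sits immediately after /p/, so it assimilates completely and surfaces as [p].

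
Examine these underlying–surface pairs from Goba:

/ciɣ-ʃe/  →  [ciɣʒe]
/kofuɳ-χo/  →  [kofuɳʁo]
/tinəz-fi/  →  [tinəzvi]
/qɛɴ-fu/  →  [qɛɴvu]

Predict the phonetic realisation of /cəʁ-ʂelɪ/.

The data show progressive voicing assimilation: /ʃ/ → [ʒ] after /ɣ/; /χ/ → [ʁ] after /ɳ/; /f/ → [v] after /z/; /f/ → [v] after /ɴ/. In each pair only voicing changes, matching the preceding consonant, while place and manner stay constant.
The rule targets /ʂ/ (voiceless retroflex fricative), which sits after the trigger /ʁ/ (voiced).
Changing only its voicing to voiced gives [ʐ] — the voiced retroflex fricative.

[cəʁʐelɪ]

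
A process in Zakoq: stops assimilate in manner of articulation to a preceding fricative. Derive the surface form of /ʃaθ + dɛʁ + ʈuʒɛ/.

[ʃaθzɛʁʂuʒɛ]

/d/ is a voiced alveolar stop. The preceding trigger /θ/ is a fricative, so /d/ must become a fricative as well.
A voiced alveolar fricative is [z], so the surface segment is [z].
The same rule applies at the second boundary: /ʈ/ → [ʂ] next to /ʁ/.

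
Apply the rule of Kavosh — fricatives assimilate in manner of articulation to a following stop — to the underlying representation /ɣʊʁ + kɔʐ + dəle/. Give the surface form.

[ɣʊɢkɔɖdəle]

The rule targets /ʁ/ (voiced uvular fricative), which sits before the trigger /k/ (stop).
Changing only its manner to stop gives [ɢ] — the voiced uvular stop.
At the second juncture, /ʐ/ likewise becomes [ɖ] adjacent to /d/.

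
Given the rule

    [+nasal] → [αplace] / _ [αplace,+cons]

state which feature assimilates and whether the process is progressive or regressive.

The rule copies the place features (abbreviated [place]) from the environment onto the target, so the assimilating feature is place.
Since the environment is written after the underscore, the trigger follows the target; the direction is regressive.

regressive place assimilation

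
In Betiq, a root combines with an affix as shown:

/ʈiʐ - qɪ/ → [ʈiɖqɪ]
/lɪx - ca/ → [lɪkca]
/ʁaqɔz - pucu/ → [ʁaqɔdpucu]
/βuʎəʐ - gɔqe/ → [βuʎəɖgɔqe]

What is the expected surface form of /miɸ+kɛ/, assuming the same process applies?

[mipkɛ]

The data show regressive manner assimilation: /ʐ/ → [ɖ] before /q/; /x/ → [k] before /c/; /z/ → [d] before /p/; /ʐ/ → [ɖ] before /g/. In each pair only manner changes, matching the following consonant, while place and voice stay constant.
The rule targets /ɸ/ (voiceless bilabial fricative), which sits before the trigger /k/ (stop).
Changing only its manner to stop gives [p] — the voiceless bilabial stop.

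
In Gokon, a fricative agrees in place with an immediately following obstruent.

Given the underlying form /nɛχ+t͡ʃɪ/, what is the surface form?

The rule targets /χ/ (voiceless uvular fricative), which sits before the trigger /t͡ʃ/ (postalveolar).
A voiceless postalveolar fricative is [ʃ], so the surface segment is [ʃ].

[nɛʃt͡ʃɪ]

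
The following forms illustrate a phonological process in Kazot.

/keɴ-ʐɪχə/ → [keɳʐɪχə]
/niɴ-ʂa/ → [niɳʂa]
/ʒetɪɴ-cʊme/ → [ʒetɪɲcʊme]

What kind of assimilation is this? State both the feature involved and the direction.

regressive place assimilation

Comparing underlying and surface forms, /ɴ/ → [ɳ] is the alternation; the neighbouring /ʐ/ is constant.
/ɴ/ is uvular while /ʐ/ is retroflex; the output [ɳ] is retroflex, matching the trigger — so the feature that spreads is place.
Manner and voice are unchanged, so the assimilation is partial, not total.
Checking the remaining alternations: /ɴ/ → [ɳ] before /ʂ/ (uvular → retroflex, matching retroflex); /ɴ/ → [ɲ] before /c/ (uvular → palatal, matching palatal) — only place changes, and always toward the following segment.
Since the segment that changes precedes the conditioning segment, the assimilation is regressive.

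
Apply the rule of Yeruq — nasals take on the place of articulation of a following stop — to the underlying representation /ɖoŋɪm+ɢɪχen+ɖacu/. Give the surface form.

[ɖoŋɪɴɢɪχeɳɖacu]

The rule targets /m/ (voiced bilabial nasal), which sits before the trigger /ɢ/ (uvular).
A voiced uvular nasal is [ɴ], so the surface segment is [ɴ].
At the second juncture, /n/ likewise becomes [ɳ] adjacent to /ɖ/.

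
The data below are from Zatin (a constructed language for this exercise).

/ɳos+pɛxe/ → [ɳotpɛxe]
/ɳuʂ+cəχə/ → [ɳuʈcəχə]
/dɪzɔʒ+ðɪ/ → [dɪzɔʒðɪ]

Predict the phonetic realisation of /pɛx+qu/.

The data show regressive manner assimilation: /s/ → [t] before /p/; /ʂ/ → [ʈ] before /c/. In each pair only manner changes, matching the following consonant, while place and voice stay constant.
Nothing changes in [dɪzɔʒðɪ]: there the adjacent consonants already agree in manner (/ʒ/ and /ð/ are both fricatives), so this form is consistent with the same rule.
/x/ is a voiceless velar fricative. The following trigger /q/ is a stop, so /x/ must become a stop as well.
Changing only its manner to stop gives [k] — the voiceless velar stop.

[pɛkqu]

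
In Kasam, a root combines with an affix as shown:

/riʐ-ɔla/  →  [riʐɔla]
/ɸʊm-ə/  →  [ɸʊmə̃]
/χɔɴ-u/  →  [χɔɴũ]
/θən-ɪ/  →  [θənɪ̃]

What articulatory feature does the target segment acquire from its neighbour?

nasality

The vowel /ə/ surfaces as nasalised [ə̃] next to the preceding nasal /m/ — it has acquired the [+nasal] feature of its neighbour.
The other forms show the same pattern: /u/ → [ũ] after /ɴ/; /ɪ/ → [ɪ̃] after /n/ — each time a vowel is nasalised next to a preceding nasal.
No change occurs in [riʐɔla] because the vowel at the boundary is adjacent to an oral consonant, not a nasal (/ɔ/ next to /ʐ/).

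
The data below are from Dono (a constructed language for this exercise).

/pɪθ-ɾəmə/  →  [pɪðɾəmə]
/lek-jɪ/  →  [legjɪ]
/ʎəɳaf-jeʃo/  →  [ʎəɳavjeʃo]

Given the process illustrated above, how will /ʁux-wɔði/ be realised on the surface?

The data show regressive voicing assimilation: /θ/ → [ð] before /ɾ/; /k/ → [g] before /j/; /f/ → [v] before /j/. In each pair only voicing changes, matching the following consonant, while place and manner stay constant.
The rule targets /x/ (voiceless velar fricative), which sits before the trigger /w/ (voiced).
The voiced velar fricative is [ɣ], so /x/ → [ɣ].

[ʁuɣwɔði]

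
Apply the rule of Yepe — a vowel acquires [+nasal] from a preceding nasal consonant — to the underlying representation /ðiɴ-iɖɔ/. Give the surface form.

/i/ sits next to the nasal /ɴ/ and is therefore nasalised to [ĩ].

[ðiɴĩɖɔ]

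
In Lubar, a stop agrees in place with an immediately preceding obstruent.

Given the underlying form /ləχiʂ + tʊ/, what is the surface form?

The rule targets /t/ (voiceless alveolar stop), which sits after the trigger /ʂ/ (retroflex).
A voiceless retroflex stop is [ʈ], so the surface segment is [ʈ].

[ləχiʂʈʊ]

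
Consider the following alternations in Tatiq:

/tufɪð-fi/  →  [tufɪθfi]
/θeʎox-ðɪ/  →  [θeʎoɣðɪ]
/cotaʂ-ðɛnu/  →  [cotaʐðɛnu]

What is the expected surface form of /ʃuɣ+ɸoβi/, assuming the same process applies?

[ʃuxɸoβi]

The data show regressive voicing assimilation: /ð/ → [θ] before /f/; /x/ → [ɣ] before /ð/; /ʂ/ → [ʐ] before /ð/. In each pair only voicing changes, matching the following consonant, while place and manner stay constant.
The rule targets /ɣ/ (voiced velar fricative), which sits before the trigger /ɸ/ (voiceless).
The voiceless velar fricative is [x], so /ɣ/ → [x].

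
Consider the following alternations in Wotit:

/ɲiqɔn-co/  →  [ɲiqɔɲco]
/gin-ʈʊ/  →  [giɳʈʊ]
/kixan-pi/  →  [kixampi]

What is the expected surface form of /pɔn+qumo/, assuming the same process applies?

[pɔɴqumo]

The data show regressive place assimilation: /n/ → [ɲ] before /c/; /n/ → [ɳ] before /ʈ/; /n/ → [m] before /p/. In each pair only place changes, matching the following consonant, while manner and voice stay constant.
/n/ is a voiced alveolar nasal. The following trigger /q/ is uvular, so /n/ must become uvular as well.
Changing only its place to uvular gives [ɴ] — the voiced uvular nasal.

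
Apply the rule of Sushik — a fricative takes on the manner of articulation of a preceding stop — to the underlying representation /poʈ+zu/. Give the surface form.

[poʈdu]

/z/ is a voiced alveolar fricative. The preceding trigger /ʈ/ is a stop, so /z/ must become a stop as well.
A voiced alveolar stop is [d], so the surface segment is [d].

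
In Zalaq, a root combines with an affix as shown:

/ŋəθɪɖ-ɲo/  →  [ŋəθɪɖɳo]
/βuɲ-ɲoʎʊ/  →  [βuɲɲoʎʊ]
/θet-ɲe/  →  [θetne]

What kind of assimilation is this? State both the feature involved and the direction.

The segment that alternates is /ɲ/, which surfaces as [ɳ] when adjacent to /ɖ/.
/ɲ/ is palatal while /ɖ/ is retroflex; the output [ɳ] is retroflex, matching the trigger — so the feature that spreads is place.
Manner and voice are unchanged, so the assimilation is partial, not total.
The other alternating form patterns the same way: /ɲ/ → [n] after /t/ (palatal → alveolar, matching alveolar) — only place changes, and always toward the preceding segment.
Nothing changes in [βuɲɲoʎʊ]: there the adjacent consonants already agree in place (/ɲ/ and /ɲ/ are both palatal), so this form is consistent with the same rule.
The trigger is the preceding segment, so the direction is progressive (perseverative).

progressive place assimilation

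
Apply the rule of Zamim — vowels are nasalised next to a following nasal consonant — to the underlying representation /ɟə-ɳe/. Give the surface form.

The vowel /ə/ is adjacent to the following nasal /ɳ/, so it acquires [+nasal] and surfaces as [ə̃].

[ɟə̃ɳe]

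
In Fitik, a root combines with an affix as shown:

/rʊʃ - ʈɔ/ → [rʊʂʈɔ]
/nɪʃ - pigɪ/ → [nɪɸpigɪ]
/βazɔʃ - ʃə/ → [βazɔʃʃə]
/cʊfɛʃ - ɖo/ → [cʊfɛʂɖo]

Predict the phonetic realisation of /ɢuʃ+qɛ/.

[ɢuχqɛ]

The data show regressive place assimilation: /ʃ/ → [ʂ] before /ʈ/; /ʃ/ → [ɸ] before /p/; /ʃ/ → [ʂ] before /ɖ/. In each pair only place changes, matching the following consonant, while manner and voice stay constant.
Nothing changes in [βazɔʃʃə]: there the adjacent consonants already agree in place (/ʃ/ and /ʃ/ are both postalveolar), so this form is consistent with the same rule.
/ʃ/ is a voiceless postalveolar fricative. The following trigger /q/ is uvular, so /ʃ/ must become uvular as well.
A voiceless uvular fricative is [χ], so the surface segment is [χ].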